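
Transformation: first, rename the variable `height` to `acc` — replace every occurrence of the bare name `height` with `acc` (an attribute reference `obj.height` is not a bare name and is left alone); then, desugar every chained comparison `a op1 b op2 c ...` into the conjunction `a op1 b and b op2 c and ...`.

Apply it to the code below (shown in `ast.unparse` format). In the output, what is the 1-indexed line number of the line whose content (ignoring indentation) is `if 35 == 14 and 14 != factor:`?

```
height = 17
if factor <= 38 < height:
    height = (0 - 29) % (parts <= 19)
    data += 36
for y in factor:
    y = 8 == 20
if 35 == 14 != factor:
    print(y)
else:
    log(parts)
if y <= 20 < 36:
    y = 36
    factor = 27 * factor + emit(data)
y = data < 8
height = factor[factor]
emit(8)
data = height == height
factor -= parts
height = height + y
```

7

Transformed code:
acc = 17
if factor <= 38 and 38 < acc:
    acc = (0 - 29) % (parts <= 19)
    data += 36
for y in factor:
    y = 8 == 20
if 35 == 14 and 14 != factor:
    print(y)
else:
    log(parts)
if y <= 20 and 20 < 36:
    y = 36
    factor = 27 * factor + emit(data)
y = data < 8
acc = factor[factor]
emit(8)
data = acc == acc
factor -= parts
acc = acc + y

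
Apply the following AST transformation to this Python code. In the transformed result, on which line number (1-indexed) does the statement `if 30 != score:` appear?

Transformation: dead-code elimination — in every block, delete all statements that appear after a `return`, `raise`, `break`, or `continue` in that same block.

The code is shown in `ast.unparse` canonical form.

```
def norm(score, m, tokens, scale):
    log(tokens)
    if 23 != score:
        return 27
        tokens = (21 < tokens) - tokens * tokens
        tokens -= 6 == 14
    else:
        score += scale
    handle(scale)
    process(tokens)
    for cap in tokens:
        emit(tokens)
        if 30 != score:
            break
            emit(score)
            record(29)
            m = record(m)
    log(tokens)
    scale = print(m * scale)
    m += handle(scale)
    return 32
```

Transformed code:
def norm(score, m, tokens, scale):
    log(tokens)
    if 23 != score:
        return 27
    else:
        score += scale
    handle(scale)
    process(tokens)
    for cap in tokens:
        emit(tokens)
        if 30 != score:
            break
    log(tokens)
    scale = print(m * scale)
    m += handle(scale)
    return 32

11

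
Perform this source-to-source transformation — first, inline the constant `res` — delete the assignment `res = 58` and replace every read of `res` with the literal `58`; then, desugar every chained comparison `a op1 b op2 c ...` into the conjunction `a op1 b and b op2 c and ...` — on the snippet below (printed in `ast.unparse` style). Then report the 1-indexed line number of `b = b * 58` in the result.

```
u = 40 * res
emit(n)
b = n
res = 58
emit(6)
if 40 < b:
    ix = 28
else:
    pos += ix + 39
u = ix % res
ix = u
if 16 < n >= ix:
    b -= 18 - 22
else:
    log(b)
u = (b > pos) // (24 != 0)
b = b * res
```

16

Transformed code:
u = 40 * 58
emit(n)
b = n
emit(6)
if 40 < b:
    ix = 28
else:
    pos += ix + 39
u = ix % 58
ix = u
if 16 < n and n >= ix:
    b -= 18 - 22
else:
    log(b)
u = (b > pos) // (24 != 0)
b = b * 58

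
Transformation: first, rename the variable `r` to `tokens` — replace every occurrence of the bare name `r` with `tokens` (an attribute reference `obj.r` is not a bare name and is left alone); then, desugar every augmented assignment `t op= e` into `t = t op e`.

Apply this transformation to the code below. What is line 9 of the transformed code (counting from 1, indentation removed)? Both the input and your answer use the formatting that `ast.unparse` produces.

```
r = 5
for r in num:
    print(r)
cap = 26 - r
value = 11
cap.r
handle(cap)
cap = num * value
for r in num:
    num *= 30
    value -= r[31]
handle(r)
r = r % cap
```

Transformed code:
tokens = 5
for tokens in num:
    print(tokens)
cap = 26 - tokens
value = 11
cap.r
handle(cap)
cap = num * value
for tokens in num:
    num = num * 30
    value = value - tokens[31]
handle(tokens)
tokens = tokens % cap

for tokens in num:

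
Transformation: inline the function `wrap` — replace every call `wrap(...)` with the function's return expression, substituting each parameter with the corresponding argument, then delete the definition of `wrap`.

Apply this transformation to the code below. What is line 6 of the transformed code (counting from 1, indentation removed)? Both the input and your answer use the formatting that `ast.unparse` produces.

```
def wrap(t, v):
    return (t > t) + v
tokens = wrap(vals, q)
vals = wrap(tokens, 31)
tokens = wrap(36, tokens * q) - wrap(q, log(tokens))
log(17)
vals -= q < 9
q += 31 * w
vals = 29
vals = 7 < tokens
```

Transformed code:
tokens = (vals > vals) + q
vals = (tokens > tokens) + 31
tokens = (36 > 36) + tokens * q - ((q > q) + log(tokens))
log(17)
vals -= q < 9
q += 31 * w
vals = 29
vals = 7 < tokens

q += 31 * w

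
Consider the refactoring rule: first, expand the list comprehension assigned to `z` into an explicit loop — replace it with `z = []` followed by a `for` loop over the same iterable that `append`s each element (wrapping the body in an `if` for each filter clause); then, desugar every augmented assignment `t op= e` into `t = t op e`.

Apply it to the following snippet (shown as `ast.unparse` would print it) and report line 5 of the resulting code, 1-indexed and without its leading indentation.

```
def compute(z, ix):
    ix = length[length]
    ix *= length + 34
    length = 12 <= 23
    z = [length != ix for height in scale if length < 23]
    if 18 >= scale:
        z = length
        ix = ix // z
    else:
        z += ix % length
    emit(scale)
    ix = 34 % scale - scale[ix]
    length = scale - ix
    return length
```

Transformed code:
def compute(z, ix):
    ix = length[length]
    ix = ix * (length + 34)
    length = 12 <= 23
    z = []
    for height in scale:
        if length < 23:
            z.append(length != ix)
    if 18 >= scale:
        z = length
        ix = ix // z
    else:
        z = z + ix % length
    emit(scale)
    ix = 34 % scale - scale[ix]
    length = scale - ix
    return length

z = []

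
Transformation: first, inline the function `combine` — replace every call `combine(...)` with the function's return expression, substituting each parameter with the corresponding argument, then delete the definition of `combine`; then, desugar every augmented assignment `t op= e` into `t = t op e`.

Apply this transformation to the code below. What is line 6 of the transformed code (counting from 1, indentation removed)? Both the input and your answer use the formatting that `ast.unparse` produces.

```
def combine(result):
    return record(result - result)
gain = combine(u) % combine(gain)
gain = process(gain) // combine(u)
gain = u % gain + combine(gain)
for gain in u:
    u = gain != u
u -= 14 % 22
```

Transformed code:
gain = record(u - u) % record(gain - gain)
gain = process(gain) // record(u - u)
gain = u % gain + record(gain - gain)
for gain in u:
    u = gain != u
u = u - 14 % 22

u = u - 14 % 22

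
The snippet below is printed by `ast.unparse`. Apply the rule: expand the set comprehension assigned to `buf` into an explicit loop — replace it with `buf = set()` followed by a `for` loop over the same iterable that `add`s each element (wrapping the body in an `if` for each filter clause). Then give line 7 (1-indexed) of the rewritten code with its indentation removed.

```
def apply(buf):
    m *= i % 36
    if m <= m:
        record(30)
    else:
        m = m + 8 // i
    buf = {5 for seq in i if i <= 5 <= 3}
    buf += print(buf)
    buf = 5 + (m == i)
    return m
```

buf = set()

Transformed code:
def apply(buf):
    m *= i % 36
    if m <= m:
        record(30)
    else:
        m = m + 8 // i
    buf = set()
    for seq in i:
        if i <= 5 <= 3:
            buf.add(5)
    buf += print(buf)
    buf = 5 + (m == i)
    return m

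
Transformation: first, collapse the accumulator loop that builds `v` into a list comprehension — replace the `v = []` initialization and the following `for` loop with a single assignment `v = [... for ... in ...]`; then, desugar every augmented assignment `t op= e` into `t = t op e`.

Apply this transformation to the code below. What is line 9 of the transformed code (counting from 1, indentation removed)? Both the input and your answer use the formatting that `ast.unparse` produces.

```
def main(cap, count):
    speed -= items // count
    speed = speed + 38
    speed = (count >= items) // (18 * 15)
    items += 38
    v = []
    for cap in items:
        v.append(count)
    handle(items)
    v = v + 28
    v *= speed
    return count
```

v = v * speed

Transformed code:
def main(cap, count):
    speed = speed - items // count
    speed = speed + 38
    speed = (count >= items) // (18 * 15)
    items = items + 38
    v = [count for cap in items]
    handle(items)
    v = v + 28
    v = v * speed
    return count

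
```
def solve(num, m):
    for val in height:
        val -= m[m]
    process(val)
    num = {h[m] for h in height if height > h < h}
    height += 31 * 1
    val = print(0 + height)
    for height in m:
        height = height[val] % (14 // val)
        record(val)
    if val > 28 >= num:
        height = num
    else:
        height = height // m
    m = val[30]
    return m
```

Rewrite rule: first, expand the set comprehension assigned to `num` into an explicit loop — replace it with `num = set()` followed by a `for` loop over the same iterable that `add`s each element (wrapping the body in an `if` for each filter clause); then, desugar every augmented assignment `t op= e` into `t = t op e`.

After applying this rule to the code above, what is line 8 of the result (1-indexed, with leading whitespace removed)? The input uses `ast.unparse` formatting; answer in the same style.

num.add(h[m])

Transformed code:
def solve(num, m):
    for val in height:
        val = val - m[m]
    process(val)
    num = set()
    for h in height:
        if height > h < h:
            num.add(h[m])
    height = height + 31 * 1
    val = print(0 + height)
    for height in m:
        height = height[val] % (14 // val)
        record(val)
    if val > 28 >= num:
        height = num
    else:
        height = height // m
    m = val[30]
    return m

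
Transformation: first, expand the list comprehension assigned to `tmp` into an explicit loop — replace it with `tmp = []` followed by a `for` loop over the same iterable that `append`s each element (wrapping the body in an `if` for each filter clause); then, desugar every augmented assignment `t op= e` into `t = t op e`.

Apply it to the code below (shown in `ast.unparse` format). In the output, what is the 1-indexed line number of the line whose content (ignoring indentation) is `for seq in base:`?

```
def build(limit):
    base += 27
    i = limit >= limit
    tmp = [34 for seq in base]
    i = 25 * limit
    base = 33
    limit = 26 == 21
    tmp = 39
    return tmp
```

5

Transformed code:
def build(limit):
    base = base + 27
    i = limit >= limit
    tmp = []
    for seq in base:
        tmp.append(34)
    i = 25 * limit
    base = 33
    limit = 26 == 21
    tmp = 39
    return tmp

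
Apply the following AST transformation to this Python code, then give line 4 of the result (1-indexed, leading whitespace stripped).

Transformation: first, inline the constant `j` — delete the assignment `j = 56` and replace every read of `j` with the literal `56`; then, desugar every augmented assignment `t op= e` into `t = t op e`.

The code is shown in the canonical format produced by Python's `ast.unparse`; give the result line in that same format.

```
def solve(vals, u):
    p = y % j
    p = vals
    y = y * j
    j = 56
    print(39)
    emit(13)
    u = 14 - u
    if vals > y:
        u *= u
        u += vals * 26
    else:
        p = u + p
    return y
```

Transformed code:
def solve(vals, u):
    p = y % 56
    p = vals
    y = y * 56
    print(39)
    emit(13)
    u = 14 - u
    if vals > y:
        u = u * u
        u = u + vals * 26
    else:
        p = u + p
    return y

y = y * 56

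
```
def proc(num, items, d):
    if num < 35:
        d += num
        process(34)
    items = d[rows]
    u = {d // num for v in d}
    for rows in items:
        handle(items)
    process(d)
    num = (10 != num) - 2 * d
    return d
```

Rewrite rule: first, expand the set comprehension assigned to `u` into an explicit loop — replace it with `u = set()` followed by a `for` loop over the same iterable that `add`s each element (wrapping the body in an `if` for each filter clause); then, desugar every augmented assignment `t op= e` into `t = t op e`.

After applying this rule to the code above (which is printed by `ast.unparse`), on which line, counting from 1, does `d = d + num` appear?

3

Transformed code:
def proc(num, items, d):
    if num < 35:
        d = d + num
        process(34)
    items = d[rows]
    u = set()
    for v in d:
        u.add(d // num)
    for rows in items:
        handle(items)
    process(d)
    num = (10 != num) - 2 * d
    return d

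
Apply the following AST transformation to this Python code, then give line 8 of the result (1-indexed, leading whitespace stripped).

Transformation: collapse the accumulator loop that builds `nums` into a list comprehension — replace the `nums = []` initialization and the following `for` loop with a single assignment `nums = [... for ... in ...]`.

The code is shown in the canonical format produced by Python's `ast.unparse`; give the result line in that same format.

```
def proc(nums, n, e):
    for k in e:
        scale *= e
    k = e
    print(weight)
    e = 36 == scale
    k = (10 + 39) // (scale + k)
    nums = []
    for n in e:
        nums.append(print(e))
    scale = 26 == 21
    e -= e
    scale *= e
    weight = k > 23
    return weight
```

Transformed code:
def proc(nums, n, e):
    for k in e:
        scale *= e
    k = e
    print(weight)
    e = 36 == scale
    k = (10 + 39) // (scale + k)
    nums = [print(e) for n in e]
    scale = 26 == 21
    e -= e
    scale *= e
    weight = k > 23
    return weight

nums = [print(e) for n in e]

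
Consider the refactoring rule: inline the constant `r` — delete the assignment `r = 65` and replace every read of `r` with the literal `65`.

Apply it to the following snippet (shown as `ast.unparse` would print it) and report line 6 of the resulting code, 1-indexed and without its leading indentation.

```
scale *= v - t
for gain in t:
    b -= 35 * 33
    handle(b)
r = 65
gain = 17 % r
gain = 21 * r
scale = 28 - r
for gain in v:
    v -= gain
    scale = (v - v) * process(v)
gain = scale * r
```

Transformed code:
scale *= v - t
for gain in t:
    b -= 35 * 33
    handle(b)
gain = 17 % 65
gain = 21 * 65
scale = 28 - 65
for gain in v:
    v -= gain
    scale = (v - v) * process(v)
gain = scale * 65

gain = 21 * 65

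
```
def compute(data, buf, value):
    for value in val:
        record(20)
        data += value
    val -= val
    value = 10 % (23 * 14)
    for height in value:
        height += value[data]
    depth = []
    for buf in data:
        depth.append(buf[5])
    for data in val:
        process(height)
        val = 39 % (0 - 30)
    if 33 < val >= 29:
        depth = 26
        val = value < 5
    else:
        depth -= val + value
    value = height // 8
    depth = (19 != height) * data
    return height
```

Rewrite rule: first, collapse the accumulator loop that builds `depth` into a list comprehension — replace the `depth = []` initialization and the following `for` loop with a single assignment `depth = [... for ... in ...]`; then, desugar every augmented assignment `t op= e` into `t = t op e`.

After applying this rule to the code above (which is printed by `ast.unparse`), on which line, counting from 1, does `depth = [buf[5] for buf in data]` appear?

9

Transformed code:
def compute(data, buf, value):
    for value in val:
        record(20)
        data = data + value
    val = val - val
    value = 10 % (23 * 14)
    for height in value:
        height = height + value[data]
    depth = [buf[5] for buf in data]
    for data in val:
        process(height)
        val = 39 % (0 - 30)
    if 33 < val >= 29:
        depth = 26
        val = value < 5
    else:
        depth = depth - (val + value)
    value = height // 8
    depth = (19 != height) * data
    return height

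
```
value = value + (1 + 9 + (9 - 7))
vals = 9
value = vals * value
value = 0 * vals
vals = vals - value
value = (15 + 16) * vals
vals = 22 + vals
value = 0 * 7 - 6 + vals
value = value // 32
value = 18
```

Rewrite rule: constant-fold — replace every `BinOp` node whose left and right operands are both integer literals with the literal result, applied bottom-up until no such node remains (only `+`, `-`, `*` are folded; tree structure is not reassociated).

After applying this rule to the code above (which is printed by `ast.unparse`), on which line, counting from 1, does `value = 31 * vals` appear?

6

Transformed code:
value = value + 12
vals = 9
value = vals * value
value = 0 * vals
vals = vals - value
value = 31 * vals
vals = 22 + vals
value = -6 + vals
value = value // 32
value = 18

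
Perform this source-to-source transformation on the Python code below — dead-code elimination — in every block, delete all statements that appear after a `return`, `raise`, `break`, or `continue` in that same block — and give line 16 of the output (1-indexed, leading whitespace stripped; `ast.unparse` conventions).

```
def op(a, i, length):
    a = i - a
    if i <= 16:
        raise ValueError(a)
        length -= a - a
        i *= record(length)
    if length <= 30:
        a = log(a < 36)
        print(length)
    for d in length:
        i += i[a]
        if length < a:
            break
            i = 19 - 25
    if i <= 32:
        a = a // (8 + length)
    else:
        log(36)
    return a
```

return a

Transformed code:
def op(a, i, length):
    a = i - a
    if i <= 16:
        raise ValueError(a)
    if length <= 30:
        a = log(a < 36)
        print(length)
    for d in length:
        i += i[a]
        if length < a:
            break
    if i <= 32:
        a = a // (8 + length)
    else:
        log(36)
    return a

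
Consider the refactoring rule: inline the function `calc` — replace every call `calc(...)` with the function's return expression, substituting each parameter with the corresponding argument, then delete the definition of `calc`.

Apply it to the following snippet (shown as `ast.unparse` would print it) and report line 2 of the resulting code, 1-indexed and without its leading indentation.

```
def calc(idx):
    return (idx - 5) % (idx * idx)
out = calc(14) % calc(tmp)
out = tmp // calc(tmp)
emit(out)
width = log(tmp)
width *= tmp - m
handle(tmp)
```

out = tmp // ((tmp - 5) % (tmp * tmp))

Transformed code:
out = (14 - 5) % (14 * 14) % ((tmp - 5) % (tmp * tmp))
out = tmp // ((tmp - 5) % (tmp * tmp))
emit(out)
width = log(tmp)
width *= tmp - m
handle(tmp)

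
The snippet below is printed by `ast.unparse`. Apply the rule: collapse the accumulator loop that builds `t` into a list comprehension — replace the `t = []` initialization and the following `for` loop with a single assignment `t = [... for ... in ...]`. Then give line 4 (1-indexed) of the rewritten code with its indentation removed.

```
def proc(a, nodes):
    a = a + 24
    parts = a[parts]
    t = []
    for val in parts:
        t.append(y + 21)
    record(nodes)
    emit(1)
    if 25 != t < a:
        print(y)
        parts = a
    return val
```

Transformed code:
def proc(a, nodes):
    a = a + 24
    parts = a[parts]
    t = [y + 21 for val in parts]
    record(nodes)
    emit(1)
    if 25 != t < a:
        print(y)
        parts = a
    return val

t = [y + 21 for val in parts]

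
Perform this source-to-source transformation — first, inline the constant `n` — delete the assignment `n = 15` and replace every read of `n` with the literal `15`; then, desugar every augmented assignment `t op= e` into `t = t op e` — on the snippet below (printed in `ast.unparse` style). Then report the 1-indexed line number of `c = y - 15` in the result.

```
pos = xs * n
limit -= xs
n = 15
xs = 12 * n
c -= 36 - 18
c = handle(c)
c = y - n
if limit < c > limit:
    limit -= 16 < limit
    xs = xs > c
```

6

Transformed code:
pos = xs * 15
limit = limit - xs
xs = 12 * 15
c = c - (36 - 18)
c = handle(c)
c = y - 15
if limit < c > limit:
    limit = limit - (16 < limit)
    xs = xs > c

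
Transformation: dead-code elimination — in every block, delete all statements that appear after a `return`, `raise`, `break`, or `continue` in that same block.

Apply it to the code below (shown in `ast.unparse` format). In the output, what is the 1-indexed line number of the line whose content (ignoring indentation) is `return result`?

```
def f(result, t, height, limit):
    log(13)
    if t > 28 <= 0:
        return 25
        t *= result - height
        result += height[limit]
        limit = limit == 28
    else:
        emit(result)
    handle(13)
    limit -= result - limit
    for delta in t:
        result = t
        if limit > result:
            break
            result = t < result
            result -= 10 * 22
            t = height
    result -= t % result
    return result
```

14

Transformed code:
def f(result, t, height, limit):
    log(13)
    if t > 28 <= 0:
        return 25
    else:
        emit(result)
    handle(13)
    limit -= result - limit
    for delta in t:
        result = t
        if limit > result:
            break
    result -= t % result
    return result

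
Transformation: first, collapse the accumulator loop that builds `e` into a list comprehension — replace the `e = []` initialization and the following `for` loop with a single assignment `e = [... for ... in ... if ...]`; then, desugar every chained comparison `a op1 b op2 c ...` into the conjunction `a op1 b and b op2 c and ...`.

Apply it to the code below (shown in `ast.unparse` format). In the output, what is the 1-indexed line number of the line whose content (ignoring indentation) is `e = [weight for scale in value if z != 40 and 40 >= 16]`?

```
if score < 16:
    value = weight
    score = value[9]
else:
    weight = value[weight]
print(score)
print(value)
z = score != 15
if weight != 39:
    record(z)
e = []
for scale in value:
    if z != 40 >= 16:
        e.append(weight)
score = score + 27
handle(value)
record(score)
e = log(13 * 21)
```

11

Transformed code:
if score < 16:
    value = weight
    score = value[9]
else:
    weight = value[weight]
print(score)
print(value)
z = score != 15
if weight != 39:
    record(z)
e = [weight for scale in value if z != 40 and 40 >= 16]
score = score + 27
handle(value)
record(score)
e = log(13 * 21)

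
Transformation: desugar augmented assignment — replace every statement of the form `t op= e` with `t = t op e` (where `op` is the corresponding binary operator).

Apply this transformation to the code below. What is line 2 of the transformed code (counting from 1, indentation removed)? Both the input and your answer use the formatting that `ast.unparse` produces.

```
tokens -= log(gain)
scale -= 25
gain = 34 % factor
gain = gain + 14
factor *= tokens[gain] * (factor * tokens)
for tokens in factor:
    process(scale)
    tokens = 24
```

Transformed code:
tokens = tokens - log(gain)
scale = scale - 25
gain = 34 % factor
gain = gain + 14
factor = factor * (tokens[gain] * (factor * tokens))
for tokens in factor:
    process(scale)
    tokens = 24

scale = scale - 25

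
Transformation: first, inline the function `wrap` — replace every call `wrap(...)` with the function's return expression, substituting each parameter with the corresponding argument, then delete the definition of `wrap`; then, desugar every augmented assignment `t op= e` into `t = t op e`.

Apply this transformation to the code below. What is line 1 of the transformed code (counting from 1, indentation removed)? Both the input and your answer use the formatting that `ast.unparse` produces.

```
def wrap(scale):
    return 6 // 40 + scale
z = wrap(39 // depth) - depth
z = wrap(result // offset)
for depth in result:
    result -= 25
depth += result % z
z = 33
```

Transformed code:
z = 6 // 40 + 39 // depth - depth
z = 6 // 40 + result // offset
for depth in result:
    result = result - 25
depth = depth + result % z
z = 33

z = 6 // 40 + 39 // depth - depth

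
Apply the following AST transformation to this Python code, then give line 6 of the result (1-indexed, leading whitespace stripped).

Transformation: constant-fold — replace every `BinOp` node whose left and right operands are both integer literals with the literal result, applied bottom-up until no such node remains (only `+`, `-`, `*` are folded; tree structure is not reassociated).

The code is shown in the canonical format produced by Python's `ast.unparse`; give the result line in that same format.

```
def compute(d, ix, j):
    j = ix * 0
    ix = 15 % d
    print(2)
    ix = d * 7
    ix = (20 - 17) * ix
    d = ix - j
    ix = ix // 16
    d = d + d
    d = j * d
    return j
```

ix = 3 * ix

Transformed code:
def compute(d, ix, j):
    j = ix * 0
    ix = 15 % d
    print(2)
    ix = d * 7
    ix = 3 * ix
    d = ix - j
    ix = ix // 16
    d = d + d
    d = j * d
    return j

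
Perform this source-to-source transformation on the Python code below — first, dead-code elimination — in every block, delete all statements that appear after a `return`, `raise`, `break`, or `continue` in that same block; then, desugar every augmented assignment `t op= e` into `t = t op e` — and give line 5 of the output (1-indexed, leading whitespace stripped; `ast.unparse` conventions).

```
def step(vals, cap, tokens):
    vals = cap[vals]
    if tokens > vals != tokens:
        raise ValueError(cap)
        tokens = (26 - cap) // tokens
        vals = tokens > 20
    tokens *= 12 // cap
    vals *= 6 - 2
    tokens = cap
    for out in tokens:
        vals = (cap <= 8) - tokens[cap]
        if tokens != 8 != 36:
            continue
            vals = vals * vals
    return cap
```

tokens = tokens * (12 // cap)

Transformed code:
def step(vals, cap, tokens):
    vals = cap[vals]
    if tokens > vals != tokens:
        raise ValueError(cap)
    tokens = tokens * (12 // cap)
    vals = vals * (6 - 2)
    tokens = cap
    for out in tokens:
        vals = (cap <= 8) - tokens[cap]
        if tokens != 8 != 36:
            continue
    return cap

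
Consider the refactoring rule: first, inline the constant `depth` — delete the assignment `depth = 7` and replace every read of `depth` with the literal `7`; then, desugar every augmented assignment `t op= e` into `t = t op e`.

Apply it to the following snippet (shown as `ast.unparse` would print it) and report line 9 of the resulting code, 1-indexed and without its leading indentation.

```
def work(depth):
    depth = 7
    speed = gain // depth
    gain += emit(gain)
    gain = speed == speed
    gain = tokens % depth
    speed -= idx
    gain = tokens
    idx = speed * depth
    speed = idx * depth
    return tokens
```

speed = idx * 7

Transformed code:
def work(depth):
    speed = gain // 7
    gain = gain + emit(gain)
    gain = speed == speed
    gain = tokens % 7
    speed = speed - idx
    gain = tokens
    idx = speed * 7
    speed = idx * 7
    return tokens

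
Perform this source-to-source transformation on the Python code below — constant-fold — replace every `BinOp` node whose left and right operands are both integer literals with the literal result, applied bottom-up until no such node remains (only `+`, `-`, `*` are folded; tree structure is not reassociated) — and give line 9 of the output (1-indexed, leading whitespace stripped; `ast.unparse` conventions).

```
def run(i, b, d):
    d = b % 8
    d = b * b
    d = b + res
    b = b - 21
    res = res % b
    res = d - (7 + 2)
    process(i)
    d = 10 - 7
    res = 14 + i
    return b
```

Transformed code:
def run(i, b, d):
    d = b % 8
    d = b * b
    d = b + res
    b = b - 21
    res = res % b
    res = d - 9
    process(i)
    d = 3
    res = 14 + i
    return b

d = 3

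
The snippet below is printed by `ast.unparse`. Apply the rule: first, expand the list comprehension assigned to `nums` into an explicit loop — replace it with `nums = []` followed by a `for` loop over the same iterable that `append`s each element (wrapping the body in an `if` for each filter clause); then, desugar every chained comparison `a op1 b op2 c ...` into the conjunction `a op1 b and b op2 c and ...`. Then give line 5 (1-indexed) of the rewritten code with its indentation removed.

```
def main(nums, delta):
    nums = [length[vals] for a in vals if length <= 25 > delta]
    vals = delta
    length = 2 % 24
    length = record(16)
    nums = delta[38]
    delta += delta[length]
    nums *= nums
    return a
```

nums.append(length[vals])

Transformed code:
def main(nums, delta):
    nums = []
    for a in vals:
        if length <= 25 and 25 > delta:
            nums.append(length[vals])
    vals = delta
    length = 2 % 24
    length = record(16)
    nums = delta[38]
    delta += delta[length]
    nums *= nums
    return a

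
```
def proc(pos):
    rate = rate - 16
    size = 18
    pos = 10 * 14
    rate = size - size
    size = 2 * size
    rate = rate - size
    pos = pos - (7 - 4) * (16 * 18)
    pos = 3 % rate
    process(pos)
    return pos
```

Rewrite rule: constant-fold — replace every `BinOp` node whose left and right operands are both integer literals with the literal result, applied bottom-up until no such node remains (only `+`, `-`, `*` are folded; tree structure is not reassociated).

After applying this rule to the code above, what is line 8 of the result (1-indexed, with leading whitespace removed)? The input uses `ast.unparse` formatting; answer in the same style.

Transformed code:
def proc(pos):
    rate = rate - 16
    size = 18
    pos = 140
    rate = size - size
    size = 2 * size
    rate = rate - size
    pos = pos - 864
    pos = 3 % rate
    process(pos)
    return pos

pos = pos - 864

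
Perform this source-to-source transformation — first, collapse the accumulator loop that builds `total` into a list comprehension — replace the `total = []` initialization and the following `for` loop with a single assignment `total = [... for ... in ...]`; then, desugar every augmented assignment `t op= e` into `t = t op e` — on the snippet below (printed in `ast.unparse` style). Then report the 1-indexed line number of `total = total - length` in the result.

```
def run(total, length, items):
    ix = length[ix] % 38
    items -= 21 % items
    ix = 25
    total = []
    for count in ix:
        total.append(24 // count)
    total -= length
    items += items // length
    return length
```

6

Transformed code:
def run(total, length, items):
    ix = length[ix] % 38
    items = items - 21 % items
    ix = 25
    total = [24 // count for count in ix]
    total = total - length
    items = items + items // length
    return length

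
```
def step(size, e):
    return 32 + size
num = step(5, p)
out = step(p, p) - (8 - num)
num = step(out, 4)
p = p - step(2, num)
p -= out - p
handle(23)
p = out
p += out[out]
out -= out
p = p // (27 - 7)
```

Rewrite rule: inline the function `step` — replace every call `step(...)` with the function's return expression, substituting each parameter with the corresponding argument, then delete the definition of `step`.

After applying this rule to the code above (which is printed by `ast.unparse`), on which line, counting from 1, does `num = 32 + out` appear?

3

Transformed code:
num = 32 + 5
out = 32 + p - (8 - num)
num = 32 + out
p = p - (32 + 2)
p -= out - p
handle(23)
p = out
p += out[out]
out -= out
p = p // (27 - 7)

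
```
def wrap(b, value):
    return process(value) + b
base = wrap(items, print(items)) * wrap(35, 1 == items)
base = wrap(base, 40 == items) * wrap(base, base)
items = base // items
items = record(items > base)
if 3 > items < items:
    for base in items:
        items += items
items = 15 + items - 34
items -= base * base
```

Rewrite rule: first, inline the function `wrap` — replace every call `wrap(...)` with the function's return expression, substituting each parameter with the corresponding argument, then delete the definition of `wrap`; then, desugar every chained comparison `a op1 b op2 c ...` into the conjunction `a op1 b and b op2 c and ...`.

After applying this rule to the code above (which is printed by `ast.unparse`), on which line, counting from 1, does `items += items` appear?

7

Transformed code:
base = (process(print(items)) + items) * (process(1 == items) + 35)
base = (process(40 == items) + base) * (process(base) + base)
items = base // items
items = record(items > base)
if 3 > items and items < items:
    for base in items:
        items += items
items = 15 + items - 34
items -= base * base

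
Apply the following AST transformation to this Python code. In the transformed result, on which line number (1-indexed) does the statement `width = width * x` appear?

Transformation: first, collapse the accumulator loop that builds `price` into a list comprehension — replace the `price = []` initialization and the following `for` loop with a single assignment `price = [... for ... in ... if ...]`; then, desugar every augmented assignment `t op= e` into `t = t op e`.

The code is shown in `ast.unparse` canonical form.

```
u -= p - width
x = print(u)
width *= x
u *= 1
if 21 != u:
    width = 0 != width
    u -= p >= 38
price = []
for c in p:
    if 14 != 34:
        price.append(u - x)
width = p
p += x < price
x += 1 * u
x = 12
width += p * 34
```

3

Transformed code:
u = u - (p - width)
x = print(u)
width = width * x
u = u * 1
if 21 != u:
    width = 0 != width
    u = u - (p >= 38)
price = [u - x for c in p if 14 != 34]
width = p
p = p + (x < price)
x = x + 1 * u
x = 12
width = width + p * 34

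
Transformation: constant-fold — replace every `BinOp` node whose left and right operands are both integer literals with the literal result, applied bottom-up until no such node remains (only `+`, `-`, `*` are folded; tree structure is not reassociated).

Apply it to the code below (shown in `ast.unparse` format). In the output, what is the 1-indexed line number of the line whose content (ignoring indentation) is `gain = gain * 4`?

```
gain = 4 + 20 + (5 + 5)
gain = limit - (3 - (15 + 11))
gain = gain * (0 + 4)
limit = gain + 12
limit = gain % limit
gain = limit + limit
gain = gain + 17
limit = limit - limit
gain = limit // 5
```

3

Transformed code:
gain = 34
gain = limit - -23
gain = gain * 4
limit = gain + 12
limit = gain % limit
gain = limit + limit
gain = gain + 17
limit = limit - limit
gain = limit // 5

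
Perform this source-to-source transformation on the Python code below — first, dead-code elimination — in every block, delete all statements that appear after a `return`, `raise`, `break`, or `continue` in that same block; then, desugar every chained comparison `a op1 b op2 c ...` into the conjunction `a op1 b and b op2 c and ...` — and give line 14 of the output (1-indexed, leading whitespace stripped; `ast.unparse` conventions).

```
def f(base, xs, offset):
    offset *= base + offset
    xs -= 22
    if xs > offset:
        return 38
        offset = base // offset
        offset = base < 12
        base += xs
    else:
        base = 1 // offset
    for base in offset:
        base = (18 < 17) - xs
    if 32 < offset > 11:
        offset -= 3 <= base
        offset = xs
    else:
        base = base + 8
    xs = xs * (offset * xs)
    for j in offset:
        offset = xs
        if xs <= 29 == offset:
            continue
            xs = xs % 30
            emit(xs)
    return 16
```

base = base + 8

Transformed code:
def f(base, xs, offset):
    offset *= base + offset
    xs -= 22
    if xs > offset:
        return 38
    else:
        base = 1 // offset
    for base in offset:
        base = (18 < 17) - xs
    if 32 < offset and offset > 11:
        offset -= 3 <= base
        offset = xs
    else:
        base = base + 8
    xs = xs * (offset * xs)
    for j in offset:
        offset = xs
        if xs <= 29 and 29 == offset:
            continue
    return 16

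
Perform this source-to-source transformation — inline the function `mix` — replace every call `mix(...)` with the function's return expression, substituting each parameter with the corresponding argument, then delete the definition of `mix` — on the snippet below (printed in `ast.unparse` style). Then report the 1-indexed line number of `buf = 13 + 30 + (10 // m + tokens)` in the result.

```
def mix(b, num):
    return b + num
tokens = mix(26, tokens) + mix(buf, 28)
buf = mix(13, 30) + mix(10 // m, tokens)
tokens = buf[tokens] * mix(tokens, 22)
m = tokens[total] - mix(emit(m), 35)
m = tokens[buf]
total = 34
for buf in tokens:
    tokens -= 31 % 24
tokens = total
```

Transformed code:
tokens = 26 + tokens + (buf + 28)
buf = 13 + 30 + (10 // m + tokens)
tokens = buf[tokens] * (tokens + 22)
m = tokens[total] - (emit(m) + 35)
m = tokens[buf]
total = 34
for buf in tokens:
    tokens -= 31 % 24
tokens = total

2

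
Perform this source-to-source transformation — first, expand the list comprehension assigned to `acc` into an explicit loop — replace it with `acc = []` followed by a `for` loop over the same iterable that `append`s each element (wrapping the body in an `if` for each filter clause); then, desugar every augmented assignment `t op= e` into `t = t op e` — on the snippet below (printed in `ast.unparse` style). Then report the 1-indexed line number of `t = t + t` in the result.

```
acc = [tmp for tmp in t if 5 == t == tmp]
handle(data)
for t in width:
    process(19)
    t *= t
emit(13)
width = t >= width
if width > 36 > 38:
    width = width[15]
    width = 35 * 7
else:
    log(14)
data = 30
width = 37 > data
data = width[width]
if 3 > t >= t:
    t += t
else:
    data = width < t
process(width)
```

Transformed code:
acc = []
for tmp in t:
    if 5 == t == tmp:
        acc.append(tmp)
handle(data)
for t in width:
    process(19)
    t = t * t
emit(13)
width = t >= width
if width > 36 > 38:
    width = width[15]
    width = 35 * 7
else:
    log(14)
data = 30
width = 37 > data
data = width[width]
if 3 > t >= t:
    t = t + t
else:
    data = width < t
process(width)

20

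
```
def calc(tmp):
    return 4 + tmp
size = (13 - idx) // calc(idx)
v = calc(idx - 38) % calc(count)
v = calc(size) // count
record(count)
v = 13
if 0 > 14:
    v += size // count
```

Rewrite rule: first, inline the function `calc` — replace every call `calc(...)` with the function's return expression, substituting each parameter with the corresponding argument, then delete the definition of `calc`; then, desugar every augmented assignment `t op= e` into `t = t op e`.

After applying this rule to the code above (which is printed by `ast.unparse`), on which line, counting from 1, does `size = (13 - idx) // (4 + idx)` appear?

1

Transformed code:
size = (13 - idx) // (4 + idx)
v = (4 + (idx - 38)) % (4 + count)
v = (4 + size) // count
record(count)
v = 13
if 0 > 14:
    v = v + size // count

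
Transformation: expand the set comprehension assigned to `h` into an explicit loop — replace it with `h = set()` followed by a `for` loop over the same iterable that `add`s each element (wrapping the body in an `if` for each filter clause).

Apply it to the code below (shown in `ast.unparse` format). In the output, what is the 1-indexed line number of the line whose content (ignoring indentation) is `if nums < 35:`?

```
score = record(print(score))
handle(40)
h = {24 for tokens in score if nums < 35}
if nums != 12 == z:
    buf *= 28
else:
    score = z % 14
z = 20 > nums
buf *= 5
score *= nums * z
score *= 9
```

5

Transformed code:
score = record(print(score))
handle(40)
h = set()
for tokens in score:
    if nums < 35:
        h.add(24)
if nums != 12 == z:
    buf *= 28
else:
    score = z % 14
z = 20 > nums
buf *= 5
score *= nums * z
score *= 9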